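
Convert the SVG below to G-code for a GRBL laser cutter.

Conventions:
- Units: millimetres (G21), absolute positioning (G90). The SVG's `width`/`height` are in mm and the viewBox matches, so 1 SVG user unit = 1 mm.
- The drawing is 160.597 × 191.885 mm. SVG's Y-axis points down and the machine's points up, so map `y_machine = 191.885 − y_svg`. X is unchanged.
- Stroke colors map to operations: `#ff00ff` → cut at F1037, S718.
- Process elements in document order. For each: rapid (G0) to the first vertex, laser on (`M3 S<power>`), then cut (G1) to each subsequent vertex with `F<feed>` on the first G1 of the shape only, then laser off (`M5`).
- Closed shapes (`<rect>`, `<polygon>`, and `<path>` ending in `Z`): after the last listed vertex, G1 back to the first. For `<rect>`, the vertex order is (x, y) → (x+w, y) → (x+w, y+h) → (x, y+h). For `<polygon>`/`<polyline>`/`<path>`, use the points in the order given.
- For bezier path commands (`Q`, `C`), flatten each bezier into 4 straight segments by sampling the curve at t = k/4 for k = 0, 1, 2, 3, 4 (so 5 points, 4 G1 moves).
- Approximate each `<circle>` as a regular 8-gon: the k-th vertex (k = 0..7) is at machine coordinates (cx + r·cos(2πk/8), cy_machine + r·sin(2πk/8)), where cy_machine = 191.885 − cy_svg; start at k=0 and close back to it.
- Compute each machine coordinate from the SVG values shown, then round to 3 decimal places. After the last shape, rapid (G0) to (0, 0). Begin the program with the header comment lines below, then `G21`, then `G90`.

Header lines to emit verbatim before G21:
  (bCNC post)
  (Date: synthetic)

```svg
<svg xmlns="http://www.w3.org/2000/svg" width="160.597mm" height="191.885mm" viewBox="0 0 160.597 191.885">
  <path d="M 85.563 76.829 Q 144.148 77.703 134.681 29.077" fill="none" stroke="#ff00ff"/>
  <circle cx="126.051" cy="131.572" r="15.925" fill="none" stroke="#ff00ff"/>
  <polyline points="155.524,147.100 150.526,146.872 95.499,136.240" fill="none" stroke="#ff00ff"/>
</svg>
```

(bCNC post)
(Date: synthetic)
G21
G90
G0 X85.563 Y115.056
M3 S718
G1 X110.602 Y117.713 F1037
G1 X127.135 Y126.557
G1 X135.161 Y141.589
G1 X134.681 Y162.808
M5
G0 X141.976 Y60.313
M3 S718
G1 X137.312 Y71.574 F1037
G1 X126.051 Y76.238
G1 X114.790 Y71.574
G1 X110.126 Y60.313
G1 X114.790 Y49.052
G1 X126.051 Y44.388
G1 X137.312 Y49.052
G1 X141.976 Y60.313
M5
G0 X155.524 Y44.785
M3 S718
G1 X150.526 Y45.013 F1037
G1 X95.499 Y55.645
M5
G0 X0.000 Y0.000

viewBox `0 0 160.597 191.885` with mm width/height → 1 unit = 1 mm. Flip: y_m = 191.885 − y_svg.

**Shape 1** — `<path>` quadratic bezier, stroke `#ff00ff` → cut (S718, F1037). Control points (SVG): P0=(85.563,76.829), P1=(144.148,77.703), P2=(134.681,29.077); sampled at t=k/4. Machine vertices: (85.563,115.056) → (110.602,117.713) → (127.135,126.557) → (135.161,141.589) → (134.681,162.808). Open path.

**Shape 2** — `<circle>` circle, stroke `#ff00ff` → cut (S718, F1037). Machine vertices: (141.976,60.313) → (137.312,71.574) → (126.051,76.238) → (114.790,71.574) → (110.126,60.313) → (114.790,49.052) → (126.051,44.388) → (137.312,49.052) → (141.976,60.313). Closed: final G1 returns to the first vertex.

**Shape 3** — `<polyline>` open polyline, stroke `#ff00ff` → cut (S718, F1037). Machine vertices: (155.524,44.785) → (150.526,45.013) → (95.499,55.645). Open path.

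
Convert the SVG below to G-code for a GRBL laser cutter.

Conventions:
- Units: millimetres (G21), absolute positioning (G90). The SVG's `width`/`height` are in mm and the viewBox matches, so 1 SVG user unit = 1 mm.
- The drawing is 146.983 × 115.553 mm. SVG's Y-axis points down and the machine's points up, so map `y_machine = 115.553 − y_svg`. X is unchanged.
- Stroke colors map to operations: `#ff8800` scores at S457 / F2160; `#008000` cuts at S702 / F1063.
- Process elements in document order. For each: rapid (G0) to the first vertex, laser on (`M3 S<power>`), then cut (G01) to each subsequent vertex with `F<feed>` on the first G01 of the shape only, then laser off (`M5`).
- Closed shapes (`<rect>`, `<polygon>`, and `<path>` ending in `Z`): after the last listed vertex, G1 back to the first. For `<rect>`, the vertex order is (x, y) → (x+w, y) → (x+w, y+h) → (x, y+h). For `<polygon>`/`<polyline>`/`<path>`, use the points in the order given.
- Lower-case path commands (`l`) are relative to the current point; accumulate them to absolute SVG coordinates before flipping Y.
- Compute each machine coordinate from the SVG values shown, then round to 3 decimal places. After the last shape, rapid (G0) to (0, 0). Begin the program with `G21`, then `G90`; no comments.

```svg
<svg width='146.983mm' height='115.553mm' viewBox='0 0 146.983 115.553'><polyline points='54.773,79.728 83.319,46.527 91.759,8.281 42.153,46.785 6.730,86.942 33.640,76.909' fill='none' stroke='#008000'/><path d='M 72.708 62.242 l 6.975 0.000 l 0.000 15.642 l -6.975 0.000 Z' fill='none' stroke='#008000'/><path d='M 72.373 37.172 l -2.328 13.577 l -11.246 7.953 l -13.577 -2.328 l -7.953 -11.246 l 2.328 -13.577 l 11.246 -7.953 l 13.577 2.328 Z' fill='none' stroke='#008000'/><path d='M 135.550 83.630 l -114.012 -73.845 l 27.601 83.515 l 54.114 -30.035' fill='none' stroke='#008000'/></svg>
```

G21
G90
G0 X54.773 Y35.825
M3 S702
G01 X83.319 Y69.026 F1063
G01 X91.759 Y107.272
G01 X42.153 Y68.768
G01 X6.730 Y28.611
G01 X33.640 Y38.644
M5
G0 X72.708 Y53.311
M3 S702
G01 X79.683 Y53.311 F1063
G01 X79.683 Y37.669
G01 X72.708 Y37.669
G01 X72.708 Y53.311
M5
G0 X72.373 Y78.381
M3 S702
G01 X70.045 Y64.804 F1063
G01 X58.799 Y56.851
G01 X45.222 Y59.179
G01 X37.269 Y70.425
G01 X39.597 Y84.002
G01 X50.843 Y91.955
G01 X64.420 Y89.627
G01 X72.373 Y78.381
M5
G0 X135.550 Y31.923
M3 S702
G01 X21.538 Y105.768 F1063
G01 X49.139 Y22.253
G01 X103.253 Y52.288
M5
G0 X0.000 Y0.000

1 u = 1 mm; y_m = 115.553 − y.

[1] `<polyline>` open polyline, #008000→cut S702 F1063: (54.773,35.825) → (83.319,69.026) → (91.759,107.272) → (42.153,68.768) → (6.730,28.611) → (33.640,38.644)

[2] `<path>` rectangle, #008000→cut S702 F1063: (72.708,53.311) → (79.683,53.311) → (79.683,37.669) → (72.708,37.669) → (72.708,53.311) (closed)

[3] `<path>` regular polygon, #008000→cut S702 F1063: (72.373,78.381) → (70.045,64.804) → (58.799,56.851) → (45.222,59.179) → (37.269,70.425) → (39.597,84.002) → (50.843,91.955) → (64.420,89.627) → (72.373,78.381) (closed)

[4] `<path>` open polyline, #008000→cut S702 F1063: (135.550,31.923) → (21.538,105.768) → (49.139,22.253) → (103.253,52.288)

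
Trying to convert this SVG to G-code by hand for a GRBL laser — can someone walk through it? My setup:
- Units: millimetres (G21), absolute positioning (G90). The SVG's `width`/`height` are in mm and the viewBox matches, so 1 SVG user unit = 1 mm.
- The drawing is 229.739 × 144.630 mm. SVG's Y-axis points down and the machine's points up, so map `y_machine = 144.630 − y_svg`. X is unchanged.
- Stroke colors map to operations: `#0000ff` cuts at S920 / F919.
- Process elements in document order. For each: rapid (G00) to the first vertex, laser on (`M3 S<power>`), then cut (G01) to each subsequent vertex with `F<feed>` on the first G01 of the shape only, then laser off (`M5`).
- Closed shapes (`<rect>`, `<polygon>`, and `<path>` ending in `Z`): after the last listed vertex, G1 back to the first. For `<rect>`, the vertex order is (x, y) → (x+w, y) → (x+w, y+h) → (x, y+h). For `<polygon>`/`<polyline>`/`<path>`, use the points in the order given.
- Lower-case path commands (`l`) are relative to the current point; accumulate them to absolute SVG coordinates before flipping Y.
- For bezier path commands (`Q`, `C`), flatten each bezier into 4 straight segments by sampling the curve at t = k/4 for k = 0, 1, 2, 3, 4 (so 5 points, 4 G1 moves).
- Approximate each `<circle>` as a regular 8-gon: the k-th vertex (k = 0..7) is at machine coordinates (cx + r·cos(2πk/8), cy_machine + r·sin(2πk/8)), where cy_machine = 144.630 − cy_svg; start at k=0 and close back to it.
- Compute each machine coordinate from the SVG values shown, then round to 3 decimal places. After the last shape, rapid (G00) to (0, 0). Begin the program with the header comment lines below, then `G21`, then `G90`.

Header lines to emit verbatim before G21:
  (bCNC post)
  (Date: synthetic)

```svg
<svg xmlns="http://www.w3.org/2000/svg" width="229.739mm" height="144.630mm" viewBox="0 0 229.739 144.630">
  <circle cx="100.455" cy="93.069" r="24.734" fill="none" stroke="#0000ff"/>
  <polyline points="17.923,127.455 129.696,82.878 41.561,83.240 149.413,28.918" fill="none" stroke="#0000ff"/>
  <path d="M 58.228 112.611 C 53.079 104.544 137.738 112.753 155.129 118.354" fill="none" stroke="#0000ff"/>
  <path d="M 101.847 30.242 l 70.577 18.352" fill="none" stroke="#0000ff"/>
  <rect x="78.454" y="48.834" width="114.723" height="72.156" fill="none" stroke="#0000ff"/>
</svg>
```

1 u = 1 mm; y_m = 144.630 − y.

[1] `<circle>` circle, #0000ff→cut S920 F919: (125.189,51.561) → (117.945,69.051) → (100.455,76.295) → (82.965,69.051) → (75.721,51.561) → (82.965,34.071) → (100.455,26.827) → (117.945,34.071) → (125.189,51.561) (closed)

[2] `<polyline>` open polyline, #0000ff→cut S920 F919: (17.923,17.175) → (129.696,61.752) → (41.561,61.390) → (149.413,115.712)

[3] `<path>` cubic bezier, #0000ff→cut S920 F919: (58.228,32.019) → (68.751,35.313) → (98.226,34.273) → (131.927,30.671) → (155.129,26.276)

[4] `<path>` line segment, #0000ff→cut S920 F919: (101.847,114.388) → (172.424,96.036)

[5] `<rect>` rectangle, #0000ff→cut S920 F919: (78.454,95.796) → (193.177,95.796) → (193.177,23.640) → (78.454,23.640) → (78.454,95.796) (closed)

(bCNC post)
(Date: synthetic)
G21
G90
G00 X125.189 Y51.561
M3 S920
G01 X117.945 Y69.051 F919
G01 X100.455 Y76.295
G01 X82.965 Y69.051
G01 X75.721 Y51.561
G01 X82.965 Y34.071
G01 X100.455 Y26.827
G01 X117.945 Y34.071
G01 X125.189 Y51.561
M5
G00 X17.923 Y17.175
M3 S920
G01 X129.696 Y61.752 F919
G01 X41.561 Y61.390
G01 X149.413 Y115.712
M5
G00 X58.228 Y32.019
M3 S920
G01 X68.751 Y35.313 F919
G01 X98.226 Y34.273
G01 X131.927 Y30.671
G01 X155.129 Y26.276
M5
G00 X101.847 Y114.388
M3 S920
G01 X172.424 Y96.036 F919
M5
G00 X78.454 Y95.796
M3 S920
G01 X193.177 Y95.796 F919
G01 X193.177 Y23.640
G01 X78.454 Y23.640
G01 X78.454 Y95.796
M5
G00 X0.000 Y0.000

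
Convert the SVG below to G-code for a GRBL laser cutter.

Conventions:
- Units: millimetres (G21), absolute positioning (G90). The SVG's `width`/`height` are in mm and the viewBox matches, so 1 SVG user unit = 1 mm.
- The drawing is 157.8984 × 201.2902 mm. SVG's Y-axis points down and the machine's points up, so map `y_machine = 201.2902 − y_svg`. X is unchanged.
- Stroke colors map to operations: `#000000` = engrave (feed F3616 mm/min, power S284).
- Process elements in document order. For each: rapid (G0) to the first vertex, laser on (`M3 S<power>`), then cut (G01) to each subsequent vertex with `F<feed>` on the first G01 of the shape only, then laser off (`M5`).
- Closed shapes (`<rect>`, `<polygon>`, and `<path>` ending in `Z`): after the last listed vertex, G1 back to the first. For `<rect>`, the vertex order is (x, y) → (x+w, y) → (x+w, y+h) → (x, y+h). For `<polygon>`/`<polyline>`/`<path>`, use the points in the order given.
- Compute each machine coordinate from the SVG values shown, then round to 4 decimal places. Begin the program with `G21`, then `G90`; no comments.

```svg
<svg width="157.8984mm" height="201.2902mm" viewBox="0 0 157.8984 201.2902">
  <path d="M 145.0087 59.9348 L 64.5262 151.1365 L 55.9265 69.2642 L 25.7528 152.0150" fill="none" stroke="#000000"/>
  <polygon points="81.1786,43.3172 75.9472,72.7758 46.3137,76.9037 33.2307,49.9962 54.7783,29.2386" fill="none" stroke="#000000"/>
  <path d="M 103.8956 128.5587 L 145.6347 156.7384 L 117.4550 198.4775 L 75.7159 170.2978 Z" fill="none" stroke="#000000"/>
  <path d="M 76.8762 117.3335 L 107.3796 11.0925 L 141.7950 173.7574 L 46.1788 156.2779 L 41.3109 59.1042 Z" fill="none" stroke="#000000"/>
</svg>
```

G21
G90
G0 X145.0087 Y141.3554
M3 S284
G01 X64.5262 Y50.1537 F3616
G01 X55.9265 Y132.0260
G01 X25.7528 Y49.2752
M5
G0 X81.1786 Y157.9730
M3 S284
G01 X75.9472 Y128.5144 F3616
G01 X46.3137 Y124.3865
G01 X33.2307 Y151.2940
G01 X54.7783 Y172.0516
G01 X81.1786 Y157.9730
M5
G0 X103.8956 Y72.7315
M3 S284
G01 X145.6347 Y44.5518 F3616
G01 X117.4550 Y2.8127
G01 X75.7159 Y30.9924
G01 X103.8956 Y72.7315
M5
G0 X76.8762 Y83.9567
M3 S284
G01 X107.3796 Y190.1977 F3616
G01 X141.7950 Y27.5328
G01 X46.1788 Y45.0123
G01 X41.3109 Y142.1860
G01 X76.8762 Y83.9567
M5

1 u = 1 mm; y_m = 201.2902 − y.

[1] `<path>` open polyline, #000000→engrave S284 F3616: (145.0087,141.3554) → (64.5262,50.1537) → (55.9265,132.0260) → (25.7528,49.2752)

[2] `<polygon>` regular polygon, #000000→engrave S284 F3616: (81.1786,157.9730) → (75.9472,128.5144) → (46.3137,124.3865) → (33.2307,151.2940) → (54.7783,172.0516) → (81.1786,157.9730) (closed)

[3] `<path>` regular polygon, #000000→engrave S284 F3616: (103.8956,72.7315) → (145.6347,44.5518) → (117.4550,2.8127) → (75.7159,30.9924) → (103.8956,72.7315) (closed)

[4] `<path>` closed polygon, #000000→engrave S284 F3616: (76.8762,83.9567) → (107.3796,190.1977) → (141.7950,27.5328) → (46.1788,45.0123) → (41.3109,142.1860) → (76.8762,83.9567) (closed)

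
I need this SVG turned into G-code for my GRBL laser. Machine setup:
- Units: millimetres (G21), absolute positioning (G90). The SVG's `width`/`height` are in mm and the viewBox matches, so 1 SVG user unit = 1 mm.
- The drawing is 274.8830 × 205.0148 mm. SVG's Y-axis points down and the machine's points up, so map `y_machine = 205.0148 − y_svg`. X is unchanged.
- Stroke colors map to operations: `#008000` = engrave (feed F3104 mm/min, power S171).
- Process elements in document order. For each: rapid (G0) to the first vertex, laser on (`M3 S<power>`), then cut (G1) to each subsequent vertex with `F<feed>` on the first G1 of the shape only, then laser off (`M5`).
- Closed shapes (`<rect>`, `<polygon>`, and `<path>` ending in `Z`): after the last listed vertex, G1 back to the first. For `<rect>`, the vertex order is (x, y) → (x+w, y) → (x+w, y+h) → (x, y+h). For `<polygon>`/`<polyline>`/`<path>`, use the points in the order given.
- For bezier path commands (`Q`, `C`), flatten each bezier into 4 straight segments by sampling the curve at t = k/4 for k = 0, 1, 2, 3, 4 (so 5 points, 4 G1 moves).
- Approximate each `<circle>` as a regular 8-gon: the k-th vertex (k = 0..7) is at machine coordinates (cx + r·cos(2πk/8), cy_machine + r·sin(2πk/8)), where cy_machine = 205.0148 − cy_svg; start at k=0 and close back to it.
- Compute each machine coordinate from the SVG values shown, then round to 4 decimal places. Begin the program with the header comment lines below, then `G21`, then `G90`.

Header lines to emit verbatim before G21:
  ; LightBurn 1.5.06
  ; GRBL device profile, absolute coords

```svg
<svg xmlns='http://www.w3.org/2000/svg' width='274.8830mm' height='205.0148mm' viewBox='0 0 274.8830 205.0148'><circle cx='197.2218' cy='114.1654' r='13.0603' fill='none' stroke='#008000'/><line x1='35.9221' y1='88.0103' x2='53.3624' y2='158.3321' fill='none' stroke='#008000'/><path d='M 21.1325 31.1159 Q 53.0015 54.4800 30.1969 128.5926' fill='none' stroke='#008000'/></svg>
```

viewBox `0 0 274.8830 205.0148` with mm width/height → 1 unit = 1 mm. Flip: y_m = 205.0148 − y_svg.

**Shape 1** — `<circle>` circle, stroke `#008000` → engrave (S171, F3104). Machine vertices: (210.2821,90.8494) → (206.4568,100.0844) → (197.2218,103.9097) → (187.9868,100.0844) → (184.1615,90.8494) → (187.9868,81.6144) → (197.2218,77.7891) → (206.4568,81.6144) → (210.2821,90.8494). Closed: final G1 returns to the first vertex.

**Shape 2** — `<line>` line segment, stroke `#008000` → engrave (S171, F3104). Machine vertices: (35.9221,117.0045) → (53.3624,46.6827). Open path.

**Shape 3** — `<path>` quadratic bezier, stroke `#008000` → engrave (S171, F3104). Control points (SVG): P0=(21.1325,31.1159), P1=(53.0015,54.4800), P2=(30.1969,128.5926); sampled at t=k/4. Machine vertices: (21.1325,173.8989) → (33.6499,159.0451) → (39.3331,137.8477) → (38.1821,110.3067) → (30.1969,76.4222). Open path.

; LightBurn 1.5.06
; GRBL device profile, absolute coords
G21
G90
G0 X210.2821 Y90.8494
M3 S171
G1 X206.4568 Y100.0844 F3104
G1 X197.2218 Y103.9097
G1 X187.9868 Y100.0844
G1 X184.1615 Y90.8494
G1 X187.9868 Y81.6144
G1 X197.2218 Y77.7891
G1 X206.4568 Y81.6144
G1 X210.2821 Y90.8494
M5
G0 X35.9221 Y117.0045
M3 S171
G1 X53.3624 Y46.6827 F3104
M5
G0 X21.1325 Y173.8989
M3 S171
G1 X33.6499 Y159.0451 F3104
G1 X39.3331 Y137.8477
G1 X38.1821 Y110.3067
G1 X30.1969 Y76.4222
M5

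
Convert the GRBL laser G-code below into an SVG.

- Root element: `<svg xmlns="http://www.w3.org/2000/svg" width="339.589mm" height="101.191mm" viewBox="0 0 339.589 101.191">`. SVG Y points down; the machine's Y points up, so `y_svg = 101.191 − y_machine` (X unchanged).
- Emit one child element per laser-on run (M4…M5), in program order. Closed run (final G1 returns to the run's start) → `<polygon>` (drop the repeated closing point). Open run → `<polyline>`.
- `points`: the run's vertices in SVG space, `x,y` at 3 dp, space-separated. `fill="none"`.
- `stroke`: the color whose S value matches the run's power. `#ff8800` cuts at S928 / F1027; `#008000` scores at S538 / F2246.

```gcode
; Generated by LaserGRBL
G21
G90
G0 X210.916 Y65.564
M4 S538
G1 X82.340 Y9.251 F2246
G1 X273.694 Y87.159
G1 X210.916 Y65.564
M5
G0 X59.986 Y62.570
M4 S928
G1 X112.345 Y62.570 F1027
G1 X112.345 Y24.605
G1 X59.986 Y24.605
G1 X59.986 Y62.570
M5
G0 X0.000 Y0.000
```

Each laser-on run becomes one SVG element. Flip Y back into SVG space with y_svg = 101.191 − y_machine.

Run 1: S538 ⇒ score layer `#008000`. The run returns to its start, so emit a `<polygon>` with points (Y-flipped): 210.916,35.627 82.340,91.940 273.694,14.032.

Run 2: the run's S928 means `#ff8800` (cut). The run returns to its start, so emit a `<polygon>` with points (Y-flipped): 59.986,38.621 112.345,38.621 112.345,76.586 59.986,76.586.

<svg xmlns="http://www.w3.org/2000/svg" width="339.589mm" height="101.191mm" viewBox="0 0 339.589 101.191">
  <polygon points="210.916,35.627 82.340,91.940 273.694,14.032" fill="none" stroke="#008000"/>
  <polygon points="59.986,38.621 112.345,38.621 112.345,76.586 59.986,76.586" fill="none" stroke="#ff8800"/>
</svg>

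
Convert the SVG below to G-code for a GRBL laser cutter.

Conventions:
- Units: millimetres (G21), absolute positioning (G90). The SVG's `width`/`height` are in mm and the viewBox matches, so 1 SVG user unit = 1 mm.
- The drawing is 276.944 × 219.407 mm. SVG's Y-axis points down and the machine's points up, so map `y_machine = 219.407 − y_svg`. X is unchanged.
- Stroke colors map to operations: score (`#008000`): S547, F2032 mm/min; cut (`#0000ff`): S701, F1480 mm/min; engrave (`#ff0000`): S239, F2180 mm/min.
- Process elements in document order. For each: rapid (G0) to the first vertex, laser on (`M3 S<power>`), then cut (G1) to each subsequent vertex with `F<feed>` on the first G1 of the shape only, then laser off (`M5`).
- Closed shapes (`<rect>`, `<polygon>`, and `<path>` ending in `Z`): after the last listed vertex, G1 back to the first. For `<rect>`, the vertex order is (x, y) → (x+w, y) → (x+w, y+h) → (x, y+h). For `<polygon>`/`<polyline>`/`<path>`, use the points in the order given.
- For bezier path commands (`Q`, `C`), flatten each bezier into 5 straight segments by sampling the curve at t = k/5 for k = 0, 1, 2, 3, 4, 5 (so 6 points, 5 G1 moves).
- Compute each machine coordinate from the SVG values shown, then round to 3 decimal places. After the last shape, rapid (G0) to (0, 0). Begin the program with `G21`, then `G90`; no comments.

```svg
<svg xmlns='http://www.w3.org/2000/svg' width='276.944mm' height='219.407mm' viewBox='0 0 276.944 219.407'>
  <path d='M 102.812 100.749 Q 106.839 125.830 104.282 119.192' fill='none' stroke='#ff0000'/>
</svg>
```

G21
G90
G0 X102.812 Y118.658
M3 S239
G1 X104.159 Y109.894 F2180
G1 X104.980 Y103.668
G1 X105.274 Y99.980
G1 X105.041 Y98.829
G1 X104.282 Y100.215
M5
G0 X0.000 Y0.000

Since the viewBox matches the mm dimensions, user units are millimetres directly. The only transform is the Y-flip y_m = 219.407 − y_svg.

Shape 1 is a quadratic bezier drawn with `<path>`. Its stroke #ff0000 means engrave at S239, F2180. After flipping Y the toolpath is (102.812,118.658) → (104.159,109.894) → (104.980,103.668) → (105.274,99.980) → (105.041,98.829) → (104.282,100.215).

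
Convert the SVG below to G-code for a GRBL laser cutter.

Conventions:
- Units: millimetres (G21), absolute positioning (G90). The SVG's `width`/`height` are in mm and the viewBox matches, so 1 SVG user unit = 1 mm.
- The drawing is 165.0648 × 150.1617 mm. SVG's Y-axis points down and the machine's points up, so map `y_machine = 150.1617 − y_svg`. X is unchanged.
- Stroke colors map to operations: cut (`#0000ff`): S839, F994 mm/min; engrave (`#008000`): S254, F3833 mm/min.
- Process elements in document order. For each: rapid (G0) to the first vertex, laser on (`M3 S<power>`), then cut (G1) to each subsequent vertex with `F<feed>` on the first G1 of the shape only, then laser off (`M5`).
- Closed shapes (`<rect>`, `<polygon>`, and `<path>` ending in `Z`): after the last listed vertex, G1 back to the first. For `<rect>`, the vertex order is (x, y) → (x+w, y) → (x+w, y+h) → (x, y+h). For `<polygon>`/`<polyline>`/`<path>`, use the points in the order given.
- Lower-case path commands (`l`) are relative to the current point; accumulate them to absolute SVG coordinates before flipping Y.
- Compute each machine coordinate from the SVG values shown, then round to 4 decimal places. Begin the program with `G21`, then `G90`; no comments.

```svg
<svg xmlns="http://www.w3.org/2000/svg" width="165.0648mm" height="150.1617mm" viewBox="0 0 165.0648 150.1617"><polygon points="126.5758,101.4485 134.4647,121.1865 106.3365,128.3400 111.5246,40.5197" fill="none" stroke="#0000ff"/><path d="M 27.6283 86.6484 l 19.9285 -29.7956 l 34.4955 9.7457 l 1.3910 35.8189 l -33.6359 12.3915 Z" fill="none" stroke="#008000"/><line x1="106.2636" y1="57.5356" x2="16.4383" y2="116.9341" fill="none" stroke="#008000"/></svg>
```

G21
G90
G0 X126.5758 Y48.7132
M3 S839
G1 X134.4647 Y28.9752 F994
G1 X106.3365 Y21.8217
G1 X111.5246 Y109.6420
G1 X126.5758 Y48.7132
M5
G0 X27.6283 Y63.5133
M3 S254
G1 X47.5568 Y93.3089 F3833
G1 X82.0523 Y83.5632
G1 X83.4433 Y47.7443
G1 X49.8074 Y35.3528
G1 X27.6283 Y63.5133
M5
G0 X106.2636 Y92.6261
M3 S254
G1 X16.4383 Y33.2276 F3833
M5

1 u = 1 mm; y_m = 150.1617 − y.

[1] `<polygon>` closed polygon, #0000ff→cut S839 F994: (126.5758,48.7132) → (134.4647,28.9752) → (106.3365,21.8217) → (111.5246,109.6420) → (126.5758,48.7132) (closed)

[2] `<path>` regular polygon, #008000→engrave S254 F3833: (27.6283,63.5133) → (47.5568,93.3089) → (82.0523,83.5632) → (83.4433,47.7443) → (49.8074,35.3528) → (27.6283,63.5133) (closed)

[3] `<line>` line segment, #008000→engrave S254 F3833: (106.2636,92.6261) → (16.4383,33.2276)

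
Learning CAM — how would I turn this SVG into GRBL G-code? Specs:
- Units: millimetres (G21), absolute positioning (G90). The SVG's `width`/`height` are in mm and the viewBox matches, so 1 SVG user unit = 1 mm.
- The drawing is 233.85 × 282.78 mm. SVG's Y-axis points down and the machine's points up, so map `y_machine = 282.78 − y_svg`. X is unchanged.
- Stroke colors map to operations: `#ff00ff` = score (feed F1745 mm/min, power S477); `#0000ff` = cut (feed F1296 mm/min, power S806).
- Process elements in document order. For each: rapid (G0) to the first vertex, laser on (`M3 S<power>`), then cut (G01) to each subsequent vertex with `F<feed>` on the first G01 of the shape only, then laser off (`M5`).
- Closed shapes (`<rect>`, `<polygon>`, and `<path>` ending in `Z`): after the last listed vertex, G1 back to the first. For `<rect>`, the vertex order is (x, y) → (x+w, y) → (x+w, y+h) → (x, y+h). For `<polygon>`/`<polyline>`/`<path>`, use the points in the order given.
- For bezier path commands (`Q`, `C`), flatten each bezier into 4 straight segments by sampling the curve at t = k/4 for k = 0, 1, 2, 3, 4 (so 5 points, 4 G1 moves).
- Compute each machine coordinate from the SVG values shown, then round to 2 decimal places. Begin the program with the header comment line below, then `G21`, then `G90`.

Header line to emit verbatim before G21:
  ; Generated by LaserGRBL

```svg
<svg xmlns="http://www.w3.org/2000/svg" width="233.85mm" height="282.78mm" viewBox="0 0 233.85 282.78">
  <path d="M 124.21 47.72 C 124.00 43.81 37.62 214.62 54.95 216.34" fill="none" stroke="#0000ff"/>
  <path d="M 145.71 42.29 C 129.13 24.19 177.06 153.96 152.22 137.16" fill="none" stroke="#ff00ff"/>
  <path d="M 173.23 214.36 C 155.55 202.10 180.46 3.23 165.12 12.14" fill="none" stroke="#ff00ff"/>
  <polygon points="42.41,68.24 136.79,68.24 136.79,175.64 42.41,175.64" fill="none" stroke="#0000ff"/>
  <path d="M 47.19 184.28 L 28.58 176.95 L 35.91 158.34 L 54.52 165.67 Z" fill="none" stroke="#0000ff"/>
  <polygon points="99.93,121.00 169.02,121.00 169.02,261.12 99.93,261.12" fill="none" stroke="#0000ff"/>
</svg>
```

viewBox `0 0 233.85 282.78` with mm width/height → 1 unit = 1 mm. Flip: y_m = 282.78 − y_svg.

**Shape 1** — `<path>` cubic bezier, stroke `#0000ff` → cut (S806, F1296). Control points (SVG): P0=(124.21,47.72), P1=(124.00,43.81), P2=(37.62,214.62), P3=(54.95,216.34); sampled at t=k/4. Machine vertices: (124.21,235.06) → (110.86,210.60) → (83.00,152.86) → (58.43,94.06) → (54.95,66.44). Open path.

**Shape 2** — `<path>` cubic bezier, stroke `#ff00ff` → score (S477, F1745). Control points (SVG): P0=(145.71,42.29), P1=(129.13,24.19), P2=(177.06,153.96), P3=(152.22,137.16); sampled at t=k/4. Machine vertices: (145.71,240.49) → (143.23,230.94) → (152.06,193.54) → (159.35,155.90) → (152.22,145.62). Open path.

**Shape 3** — `<path>` cubic bezier, stroke `#ff00ff` → score (S477, F1745). Control points (SVG): P0=(173.23,214.36), P1=(155.55,202.10), P2=(180.46,3.23), P3=(165.12,12.14); sampled at t=k/4. Machine vertices: (173.23,68.42) → (166.66,106.44) → (168.30,177.47) → (170.37,244.53) → (165.12,270.64). Open path.

**Shape 4** — `<polygon>` rectangle, stroke `#0000ff` → cut (S806, F1296). Machine vertices: (42.41,214.54) → (136.79,214.54) → (136.79,107.14) → (42.41,107.14) → (42.41,214.54). Closed: final G1 returns to the first vertex.

**Shape 5** — `<path>` regular polygon, stroke `#0000ff` → cut (S806, F1296). Machine vertices: (47.19,98.50) → (28.58,105.83) → (35.91,124.44) → (54.52,117.11) → (47.19,98.50). Closed: final G1 returns to the first vertex.

**Shape 6** — `<polygon>` rectangle, stroke `#0000ff` → cut (S806, F1296). Machine vertices: (99.93,161.78) → (169.02,161.78) → (169.02,21.66) → (99.93,21.66) → (99.93,161.78). Closed: final G1 returns to the first vertex.

; Generated by LaserGRBL
G21
G90
G0 X124.21 Y235.06
M3 S806
G01 X110.86 Y210.60 F1296
G01 X83.00 Y152.86
G01 X58.43 Y94.06
G01 X54.95 Y66.44
M5
G0 X145.71 Y240.49
M3 S477
G01 X143.23 Y230.94 F1745
G01 X152.06 Y193.54
G01 X159.35 Y155.90
G01 X152.22 Y145.62
M5
G0 X173.23 Y68.42
M3 S477
G01 X166.66 Y106.44 F1745
G01 X168.30 Y177.47
G01 X170.37 Y244.53
G01 X165.12 Y270.64
M5
G0 X42.41 Y214.54
M3 S806
G01 X136.79 Y214.54 F1296
G01 X136.79 Y107.14
G01 X42.41 Y107.14
G01 X42.41 Y214.54
M5
G0 X47.19 Y98.50
M3 S806
G01 X28.58 Y105.83 F1296
G01 X35.91 Y124.44
G01 X54.52 Y117.11
G01 X47.19 Y98.50
M5
G0 X99.93 Y161.78
M3 S806
G01 X169.02 Y161.78 F1296
G01 X169.02 Y21.66
G01 X99.93 Y21.66
G01 X99.93 Y161.78
M5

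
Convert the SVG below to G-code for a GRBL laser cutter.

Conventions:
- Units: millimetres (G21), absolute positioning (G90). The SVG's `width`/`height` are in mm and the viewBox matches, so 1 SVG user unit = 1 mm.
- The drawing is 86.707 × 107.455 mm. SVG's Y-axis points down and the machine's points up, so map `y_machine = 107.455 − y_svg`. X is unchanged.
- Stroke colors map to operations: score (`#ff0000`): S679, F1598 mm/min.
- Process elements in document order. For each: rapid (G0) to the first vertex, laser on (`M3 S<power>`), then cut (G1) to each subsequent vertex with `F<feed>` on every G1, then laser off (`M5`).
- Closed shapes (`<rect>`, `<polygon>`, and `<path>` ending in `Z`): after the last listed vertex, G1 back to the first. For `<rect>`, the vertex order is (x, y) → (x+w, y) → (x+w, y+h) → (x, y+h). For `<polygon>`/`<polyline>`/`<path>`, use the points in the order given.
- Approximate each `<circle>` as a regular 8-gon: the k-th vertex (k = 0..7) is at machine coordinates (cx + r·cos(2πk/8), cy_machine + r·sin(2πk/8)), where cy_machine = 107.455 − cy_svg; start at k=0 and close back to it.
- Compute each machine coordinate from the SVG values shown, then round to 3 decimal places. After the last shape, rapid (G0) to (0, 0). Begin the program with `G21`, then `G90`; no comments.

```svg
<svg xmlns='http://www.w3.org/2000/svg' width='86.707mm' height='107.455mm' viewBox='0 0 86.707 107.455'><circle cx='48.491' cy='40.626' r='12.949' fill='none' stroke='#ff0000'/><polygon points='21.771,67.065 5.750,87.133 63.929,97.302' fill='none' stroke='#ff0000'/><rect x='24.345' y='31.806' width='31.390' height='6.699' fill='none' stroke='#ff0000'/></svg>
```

G21
G90
G0 X61.440 Y66.829
M3 S679
G1 X57.647 Y75.985 F1598
G1 X48.491 Y79.778 F1598
G1 X39.335 Y75.985 F1598
G1 X35.542 Y66.829 F1598
G1 X39.335 Y57.673 F1598
G1 X48.491 Y53.880 F1598
G1 X57.647 Y57.673 F1598
G1 X61.440 Y66.829 F1598
M5
G0 X21.771 Y40.390
M3 S679
G1 X5.750 Y20.322 F1598
G1 X63.929 Y10.153 F1598
G1 X21.771 Y40.390 F1598
M5
G0 X24.345 Y75.649
M3 S679
G1 X55.735 Y75.649 F1598
G1 X55.735 Y68.950 F1598
G1 X24.345 Y68.950 F1598
G1 X24.345 Y75.649 F1598
M5
G0 X0.000 Y0.000

1 u = 1 mm; y_m = 107.455 − y.

[1] `<circle>` circle, #ff0000→score S679 F1598: (61.440,66.829) → (57.647,75.985) → (48.491,79.778) → (39.335,75.985) → (35.542,66.829) → (39.335,57.673) → (48.491,53.880) → (57.647,57.673) → (61.440,66.829) (closed)

[2] `<polygon>` closed polygon, #ff0000→score S679 F1598: (21.771,40.390) → (5.750,20.322) → (63.929,10.153) → (21.771,40.390) (closed)

[3] `<rect>` rectangle, #ff0000→score S679 F1598: (24.345,75.649) → (55.735,75.649) → (55.735,68.950) → (24.345,68.950) → (24.345,75.649) (closed)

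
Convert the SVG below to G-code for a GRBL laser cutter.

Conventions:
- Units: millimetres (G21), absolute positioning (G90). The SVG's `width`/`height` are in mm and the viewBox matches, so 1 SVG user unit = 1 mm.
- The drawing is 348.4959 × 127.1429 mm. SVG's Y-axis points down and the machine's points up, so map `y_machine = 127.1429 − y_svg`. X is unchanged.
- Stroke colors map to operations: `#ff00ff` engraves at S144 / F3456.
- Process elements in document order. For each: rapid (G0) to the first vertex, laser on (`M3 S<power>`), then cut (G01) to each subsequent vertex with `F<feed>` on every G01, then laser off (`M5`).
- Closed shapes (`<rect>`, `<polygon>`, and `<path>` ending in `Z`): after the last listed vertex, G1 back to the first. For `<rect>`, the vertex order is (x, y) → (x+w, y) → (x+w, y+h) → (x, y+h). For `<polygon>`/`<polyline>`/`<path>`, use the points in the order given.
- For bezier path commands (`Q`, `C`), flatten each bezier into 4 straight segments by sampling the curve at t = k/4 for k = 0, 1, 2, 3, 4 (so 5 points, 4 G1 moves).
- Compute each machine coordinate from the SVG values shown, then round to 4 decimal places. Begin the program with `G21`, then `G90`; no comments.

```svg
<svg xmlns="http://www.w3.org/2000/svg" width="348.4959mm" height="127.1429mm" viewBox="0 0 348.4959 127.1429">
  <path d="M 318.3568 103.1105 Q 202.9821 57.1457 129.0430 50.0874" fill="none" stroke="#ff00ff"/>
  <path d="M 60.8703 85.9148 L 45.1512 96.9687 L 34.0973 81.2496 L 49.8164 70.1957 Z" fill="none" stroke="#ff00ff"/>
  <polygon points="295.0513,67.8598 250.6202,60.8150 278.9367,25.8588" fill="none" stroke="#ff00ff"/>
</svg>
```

viewBox `0 0 348.4959 127.1429` with mm width/height → 1 unit = 1 mm. Flip: y_m = 127.1429 − y_svg.

**Shape 1** — `<path>` quadratic bezier, stroke `#ff00ff` → engrave (S144, F3456). Control points (SVG): P0=(318.3568,103.1105), P1=(202.9821,57.1457), P2=(129.0430,50.0874); sampled at t=k/4. Machine vertices: (318.3568,24.0324) → (263.2592,44.5831) → (213.3410,60.2706) → (168.6023,71.0947) → (129.0430,77.0555). Open path.

**Shape 2** — `<path>` regular polygon, stroke `#ff00ff` → engrave (S144, F3456). Machine vertices: (60.8703,41.2281) → (45.1512,30.1742) → (34.0973,45.8933) → (49.8164,56.9472) → (60.8703,41.2281). Closed: final G1 returns to the first vertex.

**Shape 3** — `<polygon>` regular polygon, stroke `#ff00ff` → engrave (S144, F3456). Machine vertices: (295.0513,59.2831) → (250.6202,66.3279) → (278.9367,101.2841) → (295.0513,59.2831). Closed: final G1 returns to the first vertex.

G21
G90
G0 X318.3568 Y24.0324
M3 S144
G01 X263.2592 Y44.5831 F3456
G01 X213.3410 Y60.2706 F3456
G01 X168.6023 Y71.0947 F3456
G01 X129.0430 Y77.0555 F3456
M5
G0 X60.8703 Y41.2281
M3 S144
G01 X45.1512 Y30.1742 F3456
G01 X34.0973 Y45.8933 F3456
G01 X49.8164 Y56.9472 F3456
G01 X60.8703 Y41.2281 F3456
M5
G0 X295.0513 Y59.2831
M3 S144
G01 X250.6202 Y66.3279 F3456
G01 X278.9367 Y101.2841 F3456
G01 X295.0513 Y59.2831 F3456
M5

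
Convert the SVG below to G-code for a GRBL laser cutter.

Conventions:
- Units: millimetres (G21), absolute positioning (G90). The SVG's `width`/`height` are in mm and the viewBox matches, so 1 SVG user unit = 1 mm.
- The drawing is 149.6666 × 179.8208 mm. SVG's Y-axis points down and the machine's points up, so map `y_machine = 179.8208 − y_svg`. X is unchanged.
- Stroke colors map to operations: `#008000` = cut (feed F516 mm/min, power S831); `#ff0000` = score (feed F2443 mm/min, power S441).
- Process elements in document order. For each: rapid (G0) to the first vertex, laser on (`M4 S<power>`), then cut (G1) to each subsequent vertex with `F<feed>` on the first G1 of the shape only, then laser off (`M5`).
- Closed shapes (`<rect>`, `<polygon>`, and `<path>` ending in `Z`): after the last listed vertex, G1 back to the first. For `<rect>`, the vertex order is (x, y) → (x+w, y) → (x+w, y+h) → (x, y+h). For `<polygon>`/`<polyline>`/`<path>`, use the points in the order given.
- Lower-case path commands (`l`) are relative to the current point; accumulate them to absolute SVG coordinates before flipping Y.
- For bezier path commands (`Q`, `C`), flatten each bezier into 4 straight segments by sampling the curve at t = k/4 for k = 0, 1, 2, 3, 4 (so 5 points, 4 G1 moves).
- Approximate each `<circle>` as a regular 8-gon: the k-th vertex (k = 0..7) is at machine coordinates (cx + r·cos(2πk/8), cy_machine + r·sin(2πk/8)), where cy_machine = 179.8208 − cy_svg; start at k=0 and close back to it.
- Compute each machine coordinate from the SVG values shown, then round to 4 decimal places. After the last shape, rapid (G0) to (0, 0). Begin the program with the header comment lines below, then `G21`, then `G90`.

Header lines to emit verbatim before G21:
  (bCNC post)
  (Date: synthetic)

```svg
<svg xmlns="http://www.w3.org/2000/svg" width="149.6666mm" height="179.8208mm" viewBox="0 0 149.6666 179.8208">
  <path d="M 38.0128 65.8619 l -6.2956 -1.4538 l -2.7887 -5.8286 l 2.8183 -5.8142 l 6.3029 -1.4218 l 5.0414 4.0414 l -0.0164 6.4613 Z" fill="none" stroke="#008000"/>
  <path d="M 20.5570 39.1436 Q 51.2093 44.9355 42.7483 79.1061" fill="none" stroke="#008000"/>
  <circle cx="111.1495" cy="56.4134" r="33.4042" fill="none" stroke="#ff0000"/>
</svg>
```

Since the viewBox matches the mm dimensions, user units are millimetres directly. The only transform is the Y-flip y_m = 179.8208 − y_svg.

Shape 1 is a regular polygon drawn with `<path>`. Its stroke #008000 means cut at S831, F516. After flipping Y the toolpath is (38.0128,113.9589) → (31.7172,115.4127) → (28.9285,121.2413) → (31.7468,127.0555) → (38.0497,128.4773) → (43.0911,124.4359) → (43.0747,117.9746) → (38.0128,113.9589), returning to the start.

Shape 2 is a quadratic bezier drawn with `<path>`. Its stroke #008000 means cut at S831, F516. After flipping Y the toolpath is (20.5570,140.6772) → (33.4386,136.0076) → (41.4310,127.7906) → (44.5342,116.0263) → (42.7483,100.7147).

Shape 3 is a circle drawn with `<circle>`. Its stroke #ff0000 means score at S441, F2443. After flipping Y the toolpath is (144.5537,123.4074) → (134.7698,147.0277) → (111.1495,156.8116) → (87.5292,147.0277) → (77.7453,123.4074) → (87.5292,99.7871) → (111.1495,90.0032) → (134.7698,99.7871) → (144.5537,123.4074), returning to the start.

(bCNC post)
(Date: synthetic)
G21
G90
G0 X38.0128 Y113.9589
M4 S831
G1 X31.7172 Y115.4127 F516
G1 X28.9285 Y121.2413
G1 X31.7468 Y127.0555
G1 X38.0497 Y128.4773
G1 X43.0911 Y124.4359
G1 X43.0747 Y117.9746
G1 X38.0128 Y113.9589
M5
G0 X20.5570 Y140.6772
M4 S831
G1 X33.4386 Y136.0076 F516
G1 X41.4310 Y127.7906
G1 X44.5342 Y116.0263
G1 X42.7483 Y100.7147
M5
G0 X144.5537 Y123.4074
M4 S441
G1 X134.7698 Y147.0277 F2443
G1 X111.1495 Y156.8116
G1 X87.5292 Y147.0277
G1 X77.7453 Y123.4074
G1 X87.5292 Y99.7871
G1 X111.1495 Y90.0032
G1 X134.7698 Y99.7871
G1 X144.5537 Y123.4074
M5
G0 X0.0000 Y0.0000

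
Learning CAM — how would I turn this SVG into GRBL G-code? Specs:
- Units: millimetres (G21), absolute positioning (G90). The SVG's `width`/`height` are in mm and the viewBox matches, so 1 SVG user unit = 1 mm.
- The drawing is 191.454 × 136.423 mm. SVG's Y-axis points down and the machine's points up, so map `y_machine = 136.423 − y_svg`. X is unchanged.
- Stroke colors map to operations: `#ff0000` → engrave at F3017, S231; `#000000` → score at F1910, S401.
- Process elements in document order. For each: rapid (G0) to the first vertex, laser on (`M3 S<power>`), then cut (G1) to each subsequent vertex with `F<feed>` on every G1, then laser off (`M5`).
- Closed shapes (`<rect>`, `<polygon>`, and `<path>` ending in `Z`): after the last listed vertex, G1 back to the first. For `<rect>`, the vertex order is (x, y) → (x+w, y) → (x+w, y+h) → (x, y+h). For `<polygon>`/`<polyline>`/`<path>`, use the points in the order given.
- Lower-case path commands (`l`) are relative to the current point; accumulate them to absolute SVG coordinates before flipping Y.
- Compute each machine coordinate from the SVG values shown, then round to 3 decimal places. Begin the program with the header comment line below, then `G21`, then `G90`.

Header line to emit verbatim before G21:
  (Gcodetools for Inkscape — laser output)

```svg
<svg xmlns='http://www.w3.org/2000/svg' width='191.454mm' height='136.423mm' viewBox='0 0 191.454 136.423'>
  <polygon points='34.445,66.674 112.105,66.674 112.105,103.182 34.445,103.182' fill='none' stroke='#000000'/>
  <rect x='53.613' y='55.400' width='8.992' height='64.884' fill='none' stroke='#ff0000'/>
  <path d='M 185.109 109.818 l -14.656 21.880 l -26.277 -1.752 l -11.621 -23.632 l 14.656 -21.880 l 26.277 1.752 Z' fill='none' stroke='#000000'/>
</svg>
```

1 u = 1 mm; y_m = 136.423 − y.

[1] `<polygon>` rectangle, #000000→score S401 F1910: (34.445,69.749) → (112.105,69.749) → (112.105,33.241) → (34.445,33.241) → (34.445,69.749) (closed)

[2] `<rect>` rectangle, #ff0000→engrave S231 F3017: (53.613,81.023) → (62.605,81.023) → (62.605,16.139) → (53.613,16.139) → (53.613,81.023) (closed)

[3] `<path>` regular polygon, #000000→score S401 F1910: (185.109,26.605) → (170.453,4.725) → (144.176,6.477) → (132.555,30.109) → (147.211,51.989) → (173.488,50.237) → (185.109,26.605) (closed)

(Gcodetools for Inkscape — laser output)
G21
G90
G0 X34.445 Y69.749
M3 S401
G1 X112.105 Y69.749 F1910
G1 X112.105 Y33.241 F1910
G1 X34.445 Y33.241 F1910
G1 X34.445 Y69.749 F1910
M5
G0 X53.613 Y81.023
M3 S231
G1 X62.605 Y81.023 F3017
G1 X62.605 Y16.139 F3017
G1 X53.613 Y16.139 F3017
G1 X53.613 Y81.023 F3017
M5
G0 X185.109 Y26.605
M3 S401
G1 X170.453 Y4.725 F1910
G1 X144.176 Y6.477 F1910
G1 X132.555 Y30.109 F1910
G1 X147.211 Y51.989 F1910
G1 X173.488 Y50.237 F1910
G1 X185.109 Y26.605 F1910
M5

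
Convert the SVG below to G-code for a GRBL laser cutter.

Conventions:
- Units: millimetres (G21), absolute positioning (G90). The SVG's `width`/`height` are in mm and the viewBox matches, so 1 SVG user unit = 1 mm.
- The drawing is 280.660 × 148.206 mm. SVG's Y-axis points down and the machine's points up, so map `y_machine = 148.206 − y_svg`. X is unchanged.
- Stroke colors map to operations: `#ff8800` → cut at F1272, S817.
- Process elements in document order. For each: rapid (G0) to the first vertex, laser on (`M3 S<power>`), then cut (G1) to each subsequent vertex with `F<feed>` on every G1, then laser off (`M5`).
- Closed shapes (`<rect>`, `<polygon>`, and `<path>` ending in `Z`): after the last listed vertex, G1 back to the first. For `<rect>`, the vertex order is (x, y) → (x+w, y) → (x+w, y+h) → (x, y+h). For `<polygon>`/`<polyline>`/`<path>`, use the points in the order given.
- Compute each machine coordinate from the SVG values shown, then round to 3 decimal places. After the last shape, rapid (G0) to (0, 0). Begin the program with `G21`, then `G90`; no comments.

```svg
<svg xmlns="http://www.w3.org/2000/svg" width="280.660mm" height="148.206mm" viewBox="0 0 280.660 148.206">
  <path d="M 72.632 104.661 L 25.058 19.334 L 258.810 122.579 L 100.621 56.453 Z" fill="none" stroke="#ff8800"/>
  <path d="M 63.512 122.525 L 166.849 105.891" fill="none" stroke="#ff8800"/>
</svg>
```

1 u = 1 mm; y_m = 148.206 − y.

[1] `<path>` closed polygon, #ff8800→cut S817 F1272: (72.632,43.545) → (25.058,128.872) → (258.810,25.627) → (100.621,91.753) → (72.632,43.545) (closed)

[2] `<path>` line segment, #ff8800→cut S817 F1272: (63.512,25.681) → (166.849,42.315)

G21
G90
G0 X72.632 Y43.545
M3 S817
G1 X25.058 Y128.872 F1272
G1 X258.810 Y25.627 F1272
G1 X100.621 Y91.753 F1272
G1 X72.632 Y43.545 F1272
M5
G0 X63.512 Y25.681
M3 S817
G1 X166.849 Y42.315 F1272
M5
G0 X0.000 Y0.000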